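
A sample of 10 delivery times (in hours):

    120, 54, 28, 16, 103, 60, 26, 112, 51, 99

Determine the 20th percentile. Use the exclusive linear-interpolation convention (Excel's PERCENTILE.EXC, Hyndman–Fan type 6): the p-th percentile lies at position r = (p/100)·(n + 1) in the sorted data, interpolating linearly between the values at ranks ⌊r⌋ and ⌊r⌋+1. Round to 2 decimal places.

Sorted: 16, 26, 28, 51, 54, 60, 99, 103, 112, 120.
n = 10.
r = (20/100)·(10 + 1) = 2.2.
Rank 2 is 26 and rank 3 is 28.
Interpolate: 26 + 0.2·(28 − 26) = 26 + 0.2·2 = 26.4.

26.40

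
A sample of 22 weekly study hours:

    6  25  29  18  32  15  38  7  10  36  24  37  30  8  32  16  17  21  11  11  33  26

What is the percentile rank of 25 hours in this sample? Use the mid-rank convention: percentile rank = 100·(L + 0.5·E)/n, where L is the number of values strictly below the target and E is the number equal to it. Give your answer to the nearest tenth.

56.8

Sorted: 6, 7, 8, 10, 11, 11, 15, 16, 17, 18, 21, 24, 25, 26, 29, 30, 32, 32, 33, 36, 37, 38.
Count below 25: L = 12; count equal: E = 1; n = 22.
Percentile rank = 100·(12 + 0.5·1)/22 = 100·12.5/22 = 56.82.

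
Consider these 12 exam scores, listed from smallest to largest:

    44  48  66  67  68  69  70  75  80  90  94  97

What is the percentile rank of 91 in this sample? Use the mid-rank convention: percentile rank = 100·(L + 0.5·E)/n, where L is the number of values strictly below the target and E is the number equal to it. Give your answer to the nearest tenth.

Count below 91: L = 10; count equal: E = 0; n = 12.
Percentile rank = 100·(10 + 0.5·0)/12 = 100·10/12 = 83.33.

83.3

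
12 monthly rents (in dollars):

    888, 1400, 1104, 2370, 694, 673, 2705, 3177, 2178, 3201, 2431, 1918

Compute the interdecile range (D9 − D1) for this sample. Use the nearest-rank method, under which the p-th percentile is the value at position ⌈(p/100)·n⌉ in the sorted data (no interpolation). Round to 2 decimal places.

2483.00

Sorted: 673, 694, 888, 1104, 1400, 1918, 2178, 2370, 2431, 2705, 3177, 3201.
n = 12.
P10: rank ⌈10/100·12⌉ = 2 → 694.
P90: rank ⌈90/100·12⌉ = 11 → 3177.
Difference: 3177 − 694 = 2483.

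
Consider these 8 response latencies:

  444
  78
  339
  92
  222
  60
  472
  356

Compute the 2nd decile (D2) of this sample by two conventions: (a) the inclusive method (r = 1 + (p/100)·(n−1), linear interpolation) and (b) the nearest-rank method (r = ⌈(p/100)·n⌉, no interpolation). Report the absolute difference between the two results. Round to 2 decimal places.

Sorted: 60, 78, 92, 222, 339, 356, 444, 472.
n = 8.
(a) r = 2.4; between ranks 2 (78) and 3 (92): 83.6.
(b) the nearest-rank method: rank 2 → 78.
|83.6 − 78| = 5.6.

5.60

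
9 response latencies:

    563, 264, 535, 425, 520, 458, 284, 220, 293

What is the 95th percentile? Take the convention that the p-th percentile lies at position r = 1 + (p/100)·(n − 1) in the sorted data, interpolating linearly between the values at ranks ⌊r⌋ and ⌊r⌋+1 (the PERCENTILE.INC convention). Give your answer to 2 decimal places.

551.80

Sorted: 220, 264, 284, 293, 425, 458, 520, 535, 563.
n = 9.
r = 1 + (95/100)·(9 − 1) = 1 + 7.6 = 8.6.
Rank 8 is 535 and rank 9 is 563.
Interpolate: 535 + 0.6·(563 − 535) = 535 + 0.6·28 = 551.8.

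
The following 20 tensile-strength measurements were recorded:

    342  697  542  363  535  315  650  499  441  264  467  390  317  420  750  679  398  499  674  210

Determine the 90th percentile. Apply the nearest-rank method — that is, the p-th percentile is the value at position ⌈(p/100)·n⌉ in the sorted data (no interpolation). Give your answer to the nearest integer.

679

Sorted: 210, 264, 315, 317, 342, 363, 390, 398, 420, 441, 467, 499, 499, 535, 542, 650, 674, 679, 697, 750.
n = 20.
Position = ⌈90/100 · 20⌉ = ⌈18⌉ = 18.
The value at rank 18 is 679.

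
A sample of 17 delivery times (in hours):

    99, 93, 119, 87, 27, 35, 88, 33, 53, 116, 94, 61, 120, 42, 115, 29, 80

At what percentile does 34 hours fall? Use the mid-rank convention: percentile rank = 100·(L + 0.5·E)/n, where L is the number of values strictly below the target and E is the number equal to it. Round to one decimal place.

17.6

Sorted: 27, 29, 33, 35, 42, 53, 61, 80, 87, 88, 93, 94, 99, 115, 116, 119, 120.
Count below 34: L = 3; count equal: E = 0; n = 17.
Percentile rank = 100·(3 + 0.5·0)/17 = 100·3/17 = 17.65.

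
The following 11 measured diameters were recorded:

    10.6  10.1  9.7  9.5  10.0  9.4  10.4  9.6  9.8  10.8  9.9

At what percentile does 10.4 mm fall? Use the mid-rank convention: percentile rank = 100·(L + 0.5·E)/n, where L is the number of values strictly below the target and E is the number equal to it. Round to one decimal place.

Sorted: 9.4, 9.5, 9.6, 9.7, 9.8, 9.9, 10.0, 10.1, 10.4, 10.6, 10.8.
Count below 10.4: L = 8; count equal: E = 1; n = 11.
Percentile rank = 100·(8 + 0.5·1)/11 = 100·8.5/11 = 77.27.

77.3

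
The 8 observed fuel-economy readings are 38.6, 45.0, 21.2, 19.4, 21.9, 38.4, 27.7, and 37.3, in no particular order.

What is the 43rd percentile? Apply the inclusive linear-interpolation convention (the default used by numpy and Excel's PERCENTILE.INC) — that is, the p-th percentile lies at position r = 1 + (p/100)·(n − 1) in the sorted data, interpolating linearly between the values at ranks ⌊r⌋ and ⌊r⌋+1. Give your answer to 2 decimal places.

Sorted: 19.4, 21.2, 21.9, 27.7, 37.3, 38.4, 38.6, 45.0.
n = 8.
r = 1 + (43/100)·(8 − 1) = 1 + 3.01 = 4.01.
Rank 4 is 27.7 and rank 5 is 37.3.
Interpolate: 27.7 + 0.01·(37.3 − 27.7) = 27.7 + 0.01·9.6 = 27.796.

27.80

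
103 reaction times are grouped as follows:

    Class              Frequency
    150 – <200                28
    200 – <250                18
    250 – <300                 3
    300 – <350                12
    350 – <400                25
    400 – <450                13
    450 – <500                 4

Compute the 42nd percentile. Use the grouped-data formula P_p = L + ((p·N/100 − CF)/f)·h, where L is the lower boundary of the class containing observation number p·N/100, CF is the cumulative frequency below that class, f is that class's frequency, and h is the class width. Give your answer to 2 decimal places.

242.39

N = 103; target position k = 42/100 · 103 = 43.26.
Cumulative frequencies: 28, 46, 49, 61, 86, 99, 103.
Observation 43.26 falls in the class 200 – <250.
L = 200, CF = 28, f = 18, h = 50.
P42 = 200 + ((43.26 − 28)/18)·50 = 200 + 42.3889 = 242.389.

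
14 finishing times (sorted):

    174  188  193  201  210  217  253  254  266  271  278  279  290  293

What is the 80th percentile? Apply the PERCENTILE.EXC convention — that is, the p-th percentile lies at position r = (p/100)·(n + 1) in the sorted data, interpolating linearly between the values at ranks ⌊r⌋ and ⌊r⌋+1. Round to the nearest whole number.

279

n = 14.
r = (80/100)·(14 + 1) = 12.
r is an integer, so P80 is the value at rank 12: 279.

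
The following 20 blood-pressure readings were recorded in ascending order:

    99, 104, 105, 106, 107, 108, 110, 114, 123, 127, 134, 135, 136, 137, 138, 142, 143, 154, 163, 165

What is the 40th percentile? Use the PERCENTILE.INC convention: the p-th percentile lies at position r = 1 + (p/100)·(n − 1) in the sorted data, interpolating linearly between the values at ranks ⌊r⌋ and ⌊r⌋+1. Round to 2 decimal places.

n = 20.
r = 1 + (40/100)·(20 − 1) = 1 + 7.6 = 8.6.
Rank 8 is 114 and rank 9 is 123.
Interpolate: 114 + 0.6·(123 − 114) = 114 + 0.6·9 = 119.4.

119.40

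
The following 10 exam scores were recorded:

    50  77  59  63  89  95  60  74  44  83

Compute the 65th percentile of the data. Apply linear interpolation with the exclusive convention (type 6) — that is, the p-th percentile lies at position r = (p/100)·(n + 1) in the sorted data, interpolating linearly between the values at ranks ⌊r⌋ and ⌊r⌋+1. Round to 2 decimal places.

77.90

Sorted: 44, 50, 59, 60, 63, 74, 77, 83, 89, 95.
n = 10.
r = (65/100)·(10 + 1) = 7.15.
Rank 7 is 77 and rank 8 is 83.
Interpolate: 77 + 0.15·(83 − 77) = 77 + 0.15·6 = 77.9.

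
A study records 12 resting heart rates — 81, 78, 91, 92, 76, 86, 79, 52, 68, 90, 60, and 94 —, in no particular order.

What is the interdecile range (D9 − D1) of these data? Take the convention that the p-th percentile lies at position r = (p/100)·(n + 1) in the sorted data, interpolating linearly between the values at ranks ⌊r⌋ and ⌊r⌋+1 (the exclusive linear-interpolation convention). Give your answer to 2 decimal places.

Sorted: 52, 60, 68, 76, 78, 79, 81, 86, 90, 91, 92, 94.
n = 12.
P10: r = 1.3; ranks 1–2 are 52, 60; interpolating gives 54.4.
P90: r = 11.7; ranks 11–12 are 92, 94; interpolating gives 93.4.
Difference: 93.4 − 54.4 = 39.

39.00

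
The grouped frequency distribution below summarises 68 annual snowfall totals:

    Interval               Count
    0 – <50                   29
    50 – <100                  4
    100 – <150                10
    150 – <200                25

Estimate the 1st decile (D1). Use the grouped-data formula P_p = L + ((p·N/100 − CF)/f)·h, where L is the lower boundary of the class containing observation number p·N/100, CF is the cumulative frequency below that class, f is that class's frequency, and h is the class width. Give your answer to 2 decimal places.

11.72

N = 68; target position k = 10/100 · 68 = 6.8.
Cumulative frequencies: 29, 33, 43, 68.
Observation 6.8 falls in the class 0 – <50.
L = 0, CF = 0, f = 29, h = 50.
P10 = 0 + ((6.8 − 0)/29)·50 = 0 + 11.7241 = 11.7241.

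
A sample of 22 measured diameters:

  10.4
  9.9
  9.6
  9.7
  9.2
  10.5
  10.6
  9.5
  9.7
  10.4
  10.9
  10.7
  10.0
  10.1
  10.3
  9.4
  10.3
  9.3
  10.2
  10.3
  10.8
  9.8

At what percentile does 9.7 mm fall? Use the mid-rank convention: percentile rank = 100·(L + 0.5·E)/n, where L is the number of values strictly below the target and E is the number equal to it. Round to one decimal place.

Sorted: 9.2, 9.3, 9.4, 9.5, 9.6, 9.7, 9.7, 9.8, 9.9, 10.0, 10.1, 10.2, 10.3, 10.3, 10.3, 10.4, 10.4, 10.5, 10.6, 10.7, 10.8, 10.9.
Count below 9.7: L = 5; count equal: E = 2; n = 22.
Percentile rank = 100·(5 + 0.5·2)/22 = 100·6/22 = 27.27.

27.3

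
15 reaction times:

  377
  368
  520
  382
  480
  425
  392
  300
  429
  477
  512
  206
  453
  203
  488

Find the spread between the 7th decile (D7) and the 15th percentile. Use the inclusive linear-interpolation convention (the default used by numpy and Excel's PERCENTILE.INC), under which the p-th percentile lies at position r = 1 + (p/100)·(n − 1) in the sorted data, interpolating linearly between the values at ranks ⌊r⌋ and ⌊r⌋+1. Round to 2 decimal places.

Sorted: 203, 206, 300, 368, 377, 382, 392, 425, 429, 453, 477, 480, 488, 512, 520.
n = 15.
P15: r = 3.1; ranks 3–4 are 300, 368; interpolating gives 306.8.
P70: r = 10.8; ranks 10–11 are 453, 477; interpolating gives 472.2.
Difference: 472.2 − 306.8 = 165.4.

165.40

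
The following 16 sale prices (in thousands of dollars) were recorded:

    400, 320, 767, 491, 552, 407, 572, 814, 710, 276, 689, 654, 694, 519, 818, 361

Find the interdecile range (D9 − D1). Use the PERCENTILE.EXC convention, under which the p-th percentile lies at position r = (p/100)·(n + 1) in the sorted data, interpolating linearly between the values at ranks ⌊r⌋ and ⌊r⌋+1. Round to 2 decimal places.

508.40

Sorted: 276, 320, 361, 400, 407, 491, 519, 552, 572, 654, 689, 694, 710, 767, 814, 818.
n = 16.
P10: r = 1.7; ranks 1–2 are 276, 320; interpolating gives 306.8.
P90: r = 15.3; ranks 15–16 are 814, 818; interpolating gives 815.2.
Difference: 815.2 − 306.8 = 508.4.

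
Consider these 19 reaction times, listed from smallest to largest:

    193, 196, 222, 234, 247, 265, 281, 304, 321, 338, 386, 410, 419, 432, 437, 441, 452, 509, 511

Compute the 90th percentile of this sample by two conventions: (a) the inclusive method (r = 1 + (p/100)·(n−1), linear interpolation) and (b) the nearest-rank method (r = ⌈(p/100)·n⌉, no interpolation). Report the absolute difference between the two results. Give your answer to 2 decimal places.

45.60

n = 19.
(a) r = 17.2; between ranks 17 (452) and 18 (509): 463.4.
(b) the nearest-rank method: rank 18 → 509.
|463.4 − 509| = 45.6.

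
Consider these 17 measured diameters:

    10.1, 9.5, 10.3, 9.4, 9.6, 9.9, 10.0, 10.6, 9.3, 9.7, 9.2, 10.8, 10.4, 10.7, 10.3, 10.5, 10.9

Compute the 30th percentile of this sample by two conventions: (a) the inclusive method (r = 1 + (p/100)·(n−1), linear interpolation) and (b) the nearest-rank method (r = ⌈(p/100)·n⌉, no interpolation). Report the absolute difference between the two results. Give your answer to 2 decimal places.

Sorted: 9.2, 9.3, 9.4, 9.5, 9.6, 9.7, 9.9, 10.0, 10.1, 10.3, 10.3, 10.4, 10.5, 10.6, 10.7, 10.8, 10.9.
n = 17.
(a) r = 5.8; between ranks 5 (9.6) and 6 (9.7): 9.68.
(b) the nearest-rank method: rank 6 → 9.7.
|9.68 − 9.7| = 0.02.

0.02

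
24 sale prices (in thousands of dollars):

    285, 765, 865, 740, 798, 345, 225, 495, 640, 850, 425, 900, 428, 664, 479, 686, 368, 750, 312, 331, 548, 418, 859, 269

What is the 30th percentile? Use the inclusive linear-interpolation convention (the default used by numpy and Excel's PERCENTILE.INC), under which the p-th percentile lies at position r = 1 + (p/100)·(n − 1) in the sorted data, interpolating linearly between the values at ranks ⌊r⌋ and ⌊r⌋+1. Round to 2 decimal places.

Sorted: 225, 269, 285, 312, 331, 345, 368, 418, 425, 428, 479, 495, 548, 640, 664, 686, 740, 750, 765, 798, 850, 859, 865, 900.
n = 24.
r = 1 + (30/100)·(24 − 1) = 1 + 6.9 = 7.9.
Rank 7 is 368 and rank 8 is 418.
Interpolate: 368 + 0.9·(418 − 368) = 368 + 0.9·50 = 413.

413.00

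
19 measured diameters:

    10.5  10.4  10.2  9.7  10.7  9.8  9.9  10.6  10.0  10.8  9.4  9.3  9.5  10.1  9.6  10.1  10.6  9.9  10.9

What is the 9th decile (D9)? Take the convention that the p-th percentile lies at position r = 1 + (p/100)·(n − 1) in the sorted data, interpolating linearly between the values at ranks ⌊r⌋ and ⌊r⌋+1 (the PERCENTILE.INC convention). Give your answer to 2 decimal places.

Sorted: 9.3, 9.4, 9.5, 9.6, 9.7, 9.8, 9.9, 9.9, 10.0, 10.1, 10.1, 10.2, 10.4, 10.5, 10.6, 10.6, 10.7, 10.8, 10.9.
n = 19.
r = 1 + (90/100)·(19 − 1) = 1 + 16.2 = 17.2.
Rank 17 is 10.7 and rank 18 is 10.8.
Interpolate: 10.7 + 0.2·(10.8 − 10.7) = 10.7 + 0.2·0.1 = 10.72.

10.72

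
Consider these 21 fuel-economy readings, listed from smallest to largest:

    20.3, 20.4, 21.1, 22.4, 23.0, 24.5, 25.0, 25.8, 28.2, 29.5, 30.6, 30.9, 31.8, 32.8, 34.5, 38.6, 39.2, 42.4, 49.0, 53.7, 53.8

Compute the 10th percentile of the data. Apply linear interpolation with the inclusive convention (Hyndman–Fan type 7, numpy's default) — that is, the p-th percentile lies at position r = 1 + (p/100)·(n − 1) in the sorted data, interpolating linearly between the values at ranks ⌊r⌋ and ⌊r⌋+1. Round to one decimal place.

21.1

n = 21.
r = 1 + (10/100)·(21 − 1) = 1 + 2 = 3.
r is an integer, so P10 is the value at rank 3: 21.1.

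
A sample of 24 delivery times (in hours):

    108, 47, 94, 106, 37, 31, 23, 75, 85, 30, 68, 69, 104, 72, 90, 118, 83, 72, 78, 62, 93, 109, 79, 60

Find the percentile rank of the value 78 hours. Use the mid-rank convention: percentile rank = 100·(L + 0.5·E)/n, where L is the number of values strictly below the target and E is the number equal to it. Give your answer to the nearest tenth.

52.1

Sorted: 23, 30, 31, 37, 47, 60, 62, 68, 69, 72, 72, 75, 78, 79, 83, 85, 90, 93, 94, 104, 106, 108, 109, 118.
Count below 78: L = 12; count equal: E = 1; n = 24.
Percentile rank = 100·(12 + 0.5·1)/24 = 100·12.5/24 = 52.08.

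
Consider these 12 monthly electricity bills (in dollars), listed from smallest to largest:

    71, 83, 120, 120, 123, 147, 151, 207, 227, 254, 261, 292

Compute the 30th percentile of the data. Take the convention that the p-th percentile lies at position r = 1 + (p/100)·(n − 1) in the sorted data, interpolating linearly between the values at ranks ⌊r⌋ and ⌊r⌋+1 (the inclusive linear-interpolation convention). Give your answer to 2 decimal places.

n = 12.
r = 1 + (30/100)·(12 − 1) = 1 + 3.3 = 4.3.
Rank 4 is 120 and rank 5 is 123.
Interpolate: 120 + 0.3·(123 − 120) = 120 + 0.3·3 = 120.9.

120.90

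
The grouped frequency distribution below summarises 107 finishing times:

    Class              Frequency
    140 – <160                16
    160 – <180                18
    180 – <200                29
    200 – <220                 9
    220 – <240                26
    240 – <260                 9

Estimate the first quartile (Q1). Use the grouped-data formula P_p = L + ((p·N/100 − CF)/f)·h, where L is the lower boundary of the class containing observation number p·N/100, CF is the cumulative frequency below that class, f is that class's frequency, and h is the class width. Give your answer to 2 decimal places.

N = 107; target position k = 25/100 · 107 = 26.75.
Cumulative frequencies: 16, 34, 63, 72, 98, 107.
Observation 26.75 falls in the class 160 – <180.
L = 160, CF = 16, f = 18, h = 20.
P25 = 160 + ((26.75 − 16)/18)·20 = 160 + 11.9444 = 171.944.

171.94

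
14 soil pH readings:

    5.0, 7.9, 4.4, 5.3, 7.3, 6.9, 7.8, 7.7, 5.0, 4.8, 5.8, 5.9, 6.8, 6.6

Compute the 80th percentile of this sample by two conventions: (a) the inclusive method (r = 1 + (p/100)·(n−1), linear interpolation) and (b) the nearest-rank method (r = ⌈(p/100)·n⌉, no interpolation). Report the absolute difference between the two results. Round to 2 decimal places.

Sorted: 4.4, 4.8, 5.0, 5.0, 5.3, 5.8, 5.9, 6.6, 6.8, 6.9, 7.3, 7.7, 7.8, 7.9.
n = 14.
(a) r = 11.4; between ranks 11 (7.3) and 12 (7.7): 7.46.
(b) the nearest-rank method: rank 12 → 7.7.
|7.46 − 7.7| = 0.24.

0.24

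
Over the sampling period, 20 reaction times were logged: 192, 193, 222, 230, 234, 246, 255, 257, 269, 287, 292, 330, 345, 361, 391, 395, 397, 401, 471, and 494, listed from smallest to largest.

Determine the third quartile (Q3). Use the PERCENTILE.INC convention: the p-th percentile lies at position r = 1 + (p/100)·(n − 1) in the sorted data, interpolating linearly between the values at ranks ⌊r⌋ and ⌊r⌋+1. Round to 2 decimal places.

392.00

n = 20.
r = 1 + (75/100)·(20 − 1) = 1 + 14.25 = 15.25.
Rank 15 is 391 and rank 16 is 395.
Interpolate: 391 + 0.25·(395 − 391) = 391 + 0.25·4 = 392.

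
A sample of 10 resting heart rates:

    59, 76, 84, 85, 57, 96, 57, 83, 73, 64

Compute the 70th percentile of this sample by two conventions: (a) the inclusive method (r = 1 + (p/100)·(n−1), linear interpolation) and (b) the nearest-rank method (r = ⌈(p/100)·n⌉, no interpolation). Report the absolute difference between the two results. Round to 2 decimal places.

Sorted: 57, 57, 59, 64, 73, 76, 83, 84, 85, 96.
n = 10.
(a) r = 7.3; between ranks 7 (83) and 8 (84): 83.3.
(b) the nearest-rank method: rank 7 → 83.
|83.3 − 83| = 0.3.

0.30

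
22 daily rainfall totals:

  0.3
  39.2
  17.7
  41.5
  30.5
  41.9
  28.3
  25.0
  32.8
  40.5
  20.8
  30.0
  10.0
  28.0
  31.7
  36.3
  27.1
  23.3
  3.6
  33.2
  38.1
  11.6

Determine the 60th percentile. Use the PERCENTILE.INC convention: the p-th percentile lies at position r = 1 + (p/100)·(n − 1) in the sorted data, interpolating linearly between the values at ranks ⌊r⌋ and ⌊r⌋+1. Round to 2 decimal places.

Sorted: 0.3, 3.6, 10.0, 11.6, 17.7, 20.8, 23.3, 25.0, 27.1, 28.0, 28.3, 30.0, 30.5, 31.7, 32.8, 33.2, 36.3, 38.1, 39.2, 40.5, 41.5, 41.9.
n = 22.
r = 1 + (60/100)·(22 − 1) = 1 + 12.6 = 13.6.
Rank 13 is 30.5 and rank 14 is 31.7.
Interpolate: 30.5 + 0.6·(31.7 − 30.5) = 30.5 + 0.6·1.2 = 31.22.

31.22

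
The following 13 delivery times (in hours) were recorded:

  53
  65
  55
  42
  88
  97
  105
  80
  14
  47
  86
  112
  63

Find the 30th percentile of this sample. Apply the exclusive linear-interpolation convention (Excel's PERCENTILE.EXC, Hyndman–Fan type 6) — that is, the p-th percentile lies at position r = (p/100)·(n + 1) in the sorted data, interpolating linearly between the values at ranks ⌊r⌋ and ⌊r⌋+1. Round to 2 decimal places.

53.40

Sorted: 14, 42, 47, 53, 55, 63, 65, 80, 86, 88, 97, 105, 112.
n = 13.
r = (30/100)·(13 + 1) = 4.2.
Rank 4 is 53 and rank 5 is 55.
Interpolate: 53 + 0.2·(55 − 53) = 53 + 0.2·2 = 53.4.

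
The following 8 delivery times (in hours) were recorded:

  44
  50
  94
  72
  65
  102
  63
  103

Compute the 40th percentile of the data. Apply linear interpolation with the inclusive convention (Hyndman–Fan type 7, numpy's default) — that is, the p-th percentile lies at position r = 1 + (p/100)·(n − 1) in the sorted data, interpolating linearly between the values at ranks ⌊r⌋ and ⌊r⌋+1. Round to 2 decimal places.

Sorted: 44, 50, 63, 65, 72, 94, 102, 103.
n = 8.
r = 1 + (40/100)·(8 − 1) = 1 + 2.8 = 3.8.
Rank 3 is 63 and rank 4 is 65.
Interpolate: 63 + 0.8·(65 − 63) = 63 + 0.8·2 = 64.6.

64.60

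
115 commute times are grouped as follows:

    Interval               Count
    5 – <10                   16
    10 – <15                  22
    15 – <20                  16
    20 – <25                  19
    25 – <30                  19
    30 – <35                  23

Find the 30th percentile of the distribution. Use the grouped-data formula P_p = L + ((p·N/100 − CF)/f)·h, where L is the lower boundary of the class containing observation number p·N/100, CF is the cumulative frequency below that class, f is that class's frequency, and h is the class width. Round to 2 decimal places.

14.20

N = 115; target position k = 30/100 · 115 = 34.5.
Cumulative frequencies: 16, 38, 54, 73, 92, 115.
Observation 34.5 falls in the class 10 – <15.
L = 10, CF = 16, f = 22, h = 5.
P30 = 10 + ((34.5 − 16)/22)·5 = 10 + 4.20455 = 14.2045.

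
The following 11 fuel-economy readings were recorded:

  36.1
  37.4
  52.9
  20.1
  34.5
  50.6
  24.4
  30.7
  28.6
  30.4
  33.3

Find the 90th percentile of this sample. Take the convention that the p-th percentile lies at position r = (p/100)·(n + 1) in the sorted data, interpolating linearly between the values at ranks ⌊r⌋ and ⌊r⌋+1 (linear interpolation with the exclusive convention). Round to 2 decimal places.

Sorted: 20.1, 24.4, 28.6, 30.4, 30.7, 33.3, 34.5, 36.1, 37.4, 50.6, 52.9.
n = 11.
r = (90/100)·(11 + 1) = 10.8.
Rank 10 is 50.6 and rank 11 is 52.9.
Interpolate: 50.6 + 0.8·(52.9 − 50.6) = 50.6 + 0.8·2.3 = 52.44.

52.44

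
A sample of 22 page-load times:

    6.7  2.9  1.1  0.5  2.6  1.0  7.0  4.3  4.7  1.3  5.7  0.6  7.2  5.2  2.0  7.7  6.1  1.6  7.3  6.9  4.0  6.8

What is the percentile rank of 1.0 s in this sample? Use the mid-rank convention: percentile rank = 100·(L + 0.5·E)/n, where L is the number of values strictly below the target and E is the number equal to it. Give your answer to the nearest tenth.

Sorted: 0.5, 0.6, 1.0, 1.1, 1.3, 1.6, 2.0, 2.6, 2.9, 4.0, 4.3, 4.7, 5.2, 5.7, 6.1, 6.7, 6.8, 6.9, 7.0, 7.2, 7.3, 7.7.
Count below 1.0: L = 2; count equal: E = 1; n = 22.
Percentile rank = 100·(2 + 0.5·1)/22 = 100·2.5/22 = 11.36.

11.4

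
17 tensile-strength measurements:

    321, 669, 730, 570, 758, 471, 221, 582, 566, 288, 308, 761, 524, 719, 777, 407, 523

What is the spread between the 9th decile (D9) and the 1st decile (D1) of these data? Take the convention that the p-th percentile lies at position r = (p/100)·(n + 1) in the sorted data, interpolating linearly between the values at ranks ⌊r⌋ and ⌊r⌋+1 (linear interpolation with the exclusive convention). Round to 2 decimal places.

489.60

Sorted: 221, 288, 308, 321, 407, 471, 523, 524, 566, 570, 582, 669, 719, 730, 758, 761, 777.
n = 17.
P10: r = 1.8; ranks 1–2 are 221, 288; interpolating gives 274.6.
P90: r = 16.2; ranks 16–17 are 761, 777; interpolating gives 764.2.
Difference: 764.2 − 274.6 = 489.6.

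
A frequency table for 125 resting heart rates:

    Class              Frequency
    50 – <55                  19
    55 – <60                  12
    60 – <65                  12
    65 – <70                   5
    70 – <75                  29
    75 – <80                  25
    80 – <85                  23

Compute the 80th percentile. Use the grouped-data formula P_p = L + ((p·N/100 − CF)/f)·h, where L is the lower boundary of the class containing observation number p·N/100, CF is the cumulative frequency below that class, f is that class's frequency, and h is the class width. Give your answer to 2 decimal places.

79.60

N = 125; target position k = 80/100 · 125 = 100.
Cumulative frequencies: 19, 31, 43, 48, 77, 102, 125.
Observation 100 falls in the class 75 – <80.
L = 75, CF = 77, f = 25, h = 5.
P80 = 75 + ((100 − 77)/25)·5 = 75 + 4.6 = 79.6.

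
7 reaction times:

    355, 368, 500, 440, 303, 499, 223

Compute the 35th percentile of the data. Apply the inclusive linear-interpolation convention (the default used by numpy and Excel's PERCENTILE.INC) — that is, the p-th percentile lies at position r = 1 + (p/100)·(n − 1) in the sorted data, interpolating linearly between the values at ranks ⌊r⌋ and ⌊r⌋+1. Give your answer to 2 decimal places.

Sorted: 223, 303, 355, 368, 440, 499, 500.
n = 7.
r = 1 + (35/100)·(7 − 1) = 1 + 2.1 = 3.1.
Rank 3 is 355 and rank 4 is 368.
Interpolate: 355 + 0.1·(368 − 355) = 355 + 0.1·13 = 356.3.

356.30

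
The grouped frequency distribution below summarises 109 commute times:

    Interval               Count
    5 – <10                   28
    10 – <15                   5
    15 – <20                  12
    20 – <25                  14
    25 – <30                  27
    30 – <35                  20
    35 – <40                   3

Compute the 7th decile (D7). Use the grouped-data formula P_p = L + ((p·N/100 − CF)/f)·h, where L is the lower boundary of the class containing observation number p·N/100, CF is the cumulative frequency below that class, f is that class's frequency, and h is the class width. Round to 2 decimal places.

28.20

N = 109; target position k = 70/100 · 109 = 76.3.
Cumulative frequencies: 28, 33, 45, 59, 86, 106, 109.
Observation 76.3 falls in the class 25 – <30.
L = 25, CF = 59, f = 27, h = 5.
P70 = 25 + ((76.3 − 59)/27)·5 = 25 + 3.2037 = 28.2037.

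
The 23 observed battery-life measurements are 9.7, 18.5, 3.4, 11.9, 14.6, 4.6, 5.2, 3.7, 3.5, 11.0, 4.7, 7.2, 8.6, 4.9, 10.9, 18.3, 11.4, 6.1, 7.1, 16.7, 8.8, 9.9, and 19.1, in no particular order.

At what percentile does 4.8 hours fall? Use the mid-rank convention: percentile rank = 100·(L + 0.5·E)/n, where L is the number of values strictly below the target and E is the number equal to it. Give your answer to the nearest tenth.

21.7

Sorted: 3.4, 3.5, 3.7, 4.6, 4.7, 4.9, 5.2, 6.1, 7.1, 7.2, 8.6, 8.8, 9.7, 9.9, 10.9, 11.0, 11.4, 11.9, 14.6, 16.7, 18.3, 18.5, 19.1.
Count below 4.8: L = 5; count equal: E = 0; n = 23.
Percentile rank = 100·(5 + 0.5·0)/23 = 100·5/23 = 21.74.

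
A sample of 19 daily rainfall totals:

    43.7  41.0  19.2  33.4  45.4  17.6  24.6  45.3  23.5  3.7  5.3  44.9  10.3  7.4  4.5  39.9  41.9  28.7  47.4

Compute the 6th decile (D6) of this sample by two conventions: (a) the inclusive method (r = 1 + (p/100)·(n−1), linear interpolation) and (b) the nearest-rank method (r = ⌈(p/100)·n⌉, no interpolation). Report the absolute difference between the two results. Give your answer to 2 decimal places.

1.30

Sorted: 3.7, 4.5, 5.3, 7.4, 10.3, 17.6, 19.2, 23.5, 24.6, 28.7, 33.4, 39.9, 41.0, 41.9, 43.7, 44.9, 45.3, 45.4, 47.4.
n = 19.
(a) r = 11.8; between ranks 11 (33.4) and 12 (39.9): 38.6.
(b) the nearest-rank method: rank 12 → 39.9.
|38.6 − 39.9| = 1.3.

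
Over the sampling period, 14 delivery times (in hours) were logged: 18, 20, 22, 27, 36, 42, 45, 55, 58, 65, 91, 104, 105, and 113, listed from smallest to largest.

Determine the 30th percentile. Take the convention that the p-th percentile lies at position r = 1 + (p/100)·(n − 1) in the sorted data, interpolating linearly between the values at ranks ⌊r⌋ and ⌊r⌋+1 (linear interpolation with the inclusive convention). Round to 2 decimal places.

n = 14.
r = 1 + (30/100)·(14 − 1) = 1 + 3.9 = 4.9.
Rank 4 is 27 and rank 5 is 36.
Interpolate: 27 + 0.9·(36 − 27) = 27 + 0.9·9 = 35.1.

35.10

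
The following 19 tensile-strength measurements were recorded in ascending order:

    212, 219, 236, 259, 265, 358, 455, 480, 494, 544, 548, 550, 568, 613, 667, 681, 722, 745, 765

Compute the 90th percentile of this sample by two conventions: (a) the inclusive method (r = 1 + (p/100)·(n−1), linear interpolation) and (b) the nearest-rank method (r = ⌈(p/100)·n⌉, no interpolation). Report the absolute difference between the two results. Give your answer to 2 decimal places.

18.40

n = 19.
(a) r = 17.2; between ranks 17 (722) and 18 (745): 726.6.
(b) the nearest-rank method: rank 18 → 745.
|726.6 − 745| = 18.4.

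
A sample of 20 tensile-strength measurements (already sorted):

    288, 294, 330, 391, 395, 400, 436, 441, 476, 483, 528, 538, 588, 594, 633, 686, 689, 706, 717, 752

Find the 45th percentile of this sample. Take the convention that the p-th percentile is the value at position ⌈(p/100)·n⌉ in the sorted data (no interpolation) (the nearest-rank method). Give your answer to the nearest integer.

476

n = 20.
Position = ⌈45/100 · 20⌉ = ⌈9⌉ = 9.
The value at rank 9 is 476.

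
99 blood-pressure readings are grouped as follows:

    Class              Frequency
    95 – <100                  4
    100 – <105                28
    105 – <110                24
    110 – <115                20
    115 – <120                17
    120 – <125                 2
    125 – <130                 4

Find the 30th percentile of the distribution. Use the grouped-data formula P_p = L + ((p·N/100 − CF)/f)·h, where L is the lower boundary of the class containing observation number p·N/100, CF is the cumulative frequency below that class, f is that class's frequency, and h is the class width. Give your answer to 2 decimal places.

N = 99; target position k = 30/100 · 99 = 29.7.
Cumulative frequencies: 4, 32, 56, 76, 93, 95, 99.
Observation 29.7 falls in the class 100 – <105.
L = 100, CF = 4, f = 28, h = 5.
P30 = 100 + ((29.7 − 4)/28)·5 = 100 + 4.58929 = 104.589.

104.59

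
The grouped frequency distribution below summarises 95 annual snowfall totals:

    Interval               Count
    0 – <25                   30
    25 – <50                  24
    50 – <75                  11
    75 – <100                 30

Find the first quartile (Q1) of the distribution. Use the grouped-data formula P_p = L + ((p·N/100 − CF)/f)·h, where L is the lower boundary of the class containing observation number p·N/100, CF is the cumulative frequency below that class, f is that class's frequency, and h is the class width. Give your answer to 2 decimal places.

19.79

N = 95; target position k = 25/100 · 95 = 23.75.
Cumulative frequencies: 30, 54, 65, 95.
Observation 23.75 falls in the class 0 – <25.
L = 0, CF = 0, f = 30, h = 25.
P25 = 0 + ((23.75 − 0)/30)·25 = 0 + 19.7917 = 19.7917.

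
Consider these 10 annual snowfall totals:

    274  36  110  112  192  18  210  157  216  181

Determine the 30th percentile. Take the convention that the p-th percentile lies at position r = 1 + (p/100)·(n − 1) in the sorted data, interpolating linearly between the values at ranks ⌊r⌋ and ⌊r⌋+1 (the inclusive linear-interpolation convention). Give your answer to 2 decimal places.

Sorted: 18, 36, 110, 112, 157, 181, 192, 210, 216, 274.
n = 10.
r = 1 + (30/100)·(10 − 1) = 1 + 2.7 = 3.7.
Rank 3 is 110 and rank 4 is 112.
Interpolate: 110 + 0.7·(112 − 110) = 110 + 0.7·2 = 111.4.

111.40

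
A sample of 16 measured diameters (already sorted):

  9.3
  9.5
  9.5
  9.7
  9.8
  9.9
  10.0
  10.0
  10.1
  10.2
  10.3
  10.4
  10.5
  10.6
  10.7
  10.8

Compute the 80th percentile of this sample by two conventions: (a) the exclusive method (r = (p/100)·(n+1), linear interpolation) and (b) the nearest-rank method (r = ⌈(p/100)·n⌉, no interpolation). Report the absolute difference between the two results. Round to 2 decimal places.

n = 16.
(a) r = 13.6; between ranks 13 (10.5) and 14 (10.6): 10.56.
(b) the nearest-rank method: rank 13 → 10.5.
|10.56 − 10.5| = 0.06.

0.06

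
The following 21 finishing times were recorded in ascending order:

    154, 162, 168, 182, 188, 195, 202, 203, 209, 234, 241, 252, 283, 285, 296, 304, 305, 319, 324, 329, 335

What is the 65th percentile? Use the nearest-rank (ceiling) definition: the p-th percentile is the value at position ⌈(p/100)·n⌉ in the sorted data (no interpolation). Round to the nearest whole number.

285

n = 21.
Position = ⌈65/100 · 21⌉ = ⌈13.65⌉ = 14.
The value at rank 14 is 285.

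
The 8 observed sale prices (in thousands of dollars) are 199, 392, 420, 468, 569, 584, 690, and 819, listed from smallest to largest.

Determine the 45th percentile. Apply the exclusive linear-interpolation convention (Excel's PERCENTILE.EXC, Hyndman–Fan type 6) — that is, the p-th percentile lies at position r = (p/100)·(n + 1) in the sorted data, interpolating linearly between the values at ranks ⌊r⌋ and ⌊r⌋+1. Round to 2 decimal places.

n = 8.
r = (45/100)·(8 + 1) = 4.05.
Rank 4 is 468 and rank 5 is 569.
Interpolate: 468 + 0.05·(569 − 468) = 468 + 0.05·101 = 473.05.

473.05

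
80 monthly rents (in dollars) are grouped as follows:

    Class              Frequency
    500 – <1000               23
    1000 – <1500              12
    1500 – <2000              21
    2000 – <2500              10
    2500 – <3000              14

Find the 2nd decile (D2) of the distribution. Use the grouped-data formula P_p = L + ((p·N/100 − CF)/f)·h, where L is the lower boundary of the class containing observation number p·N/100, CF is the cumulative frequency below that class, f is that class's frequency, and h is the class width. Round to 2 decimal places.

847.83

N = 80; target position k = 20/100 · 80 = 16.
Cumulative frequencies: 23, 35, 56, 66, 80.
Observation 16 falls in the class 500 – <1000.
L = 500, CF = 0, f = 23, h = 500.
P20 = 500 + ((16 − 0)/23)·500 = 500 + 347.826 = 847.826.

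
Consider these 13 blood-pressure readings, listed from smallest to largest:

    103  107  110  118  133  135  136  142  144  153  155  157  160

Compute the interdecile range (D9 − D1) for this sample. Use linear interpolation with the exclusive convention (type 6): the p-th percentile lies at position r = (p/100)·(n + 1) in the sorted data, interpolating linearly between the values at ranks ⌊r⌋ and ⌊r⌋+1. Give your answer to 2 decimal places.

54.20

n = 13.
P10: r = 1.4; ranks 1–2 are 103, 107; interpolating gives 104.6.
P90: r = 12.6; ranks 12–13 are 157, 160; interpolating gives 158.8.
Difference: 158.8 − 104.6 = 54.2.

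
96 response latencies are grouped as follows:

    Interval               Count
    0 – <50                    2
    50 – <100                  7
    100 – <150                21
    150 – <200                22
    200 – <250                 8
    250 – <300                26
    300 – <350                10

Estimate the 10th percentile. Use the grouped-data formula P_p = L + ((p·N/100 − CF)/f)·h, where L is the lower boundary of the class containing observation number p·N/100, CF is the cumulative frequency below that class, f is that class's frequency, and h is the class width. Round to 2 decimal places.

N = 96; target position k = 10/100 · 96 = 9.6.
Cumulative frequencies: 2, 9, 30, 52, 60, 86, 96.
Observation 9.6 falls in the class 100 – <150.
L = 100, CF = 9, f = 21, h = 50.
P10 = 100 + ((9.6 − 9)/21)·50 = 100 + 1.42857 = 101.429.

101.43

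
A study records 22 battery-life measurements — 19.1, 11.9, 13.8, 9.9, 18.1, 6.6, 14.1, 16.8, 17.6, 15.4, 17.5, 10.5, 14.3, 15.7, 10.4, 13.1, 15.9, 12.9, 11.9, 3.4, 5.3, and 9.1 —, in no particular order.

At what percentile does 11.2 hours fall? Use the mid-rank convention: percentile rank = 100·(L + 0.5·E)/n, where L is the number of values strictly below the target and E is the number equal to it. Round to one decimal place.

Sorted: 3.4, 5.3, 6.6, 9.1, 9.9, 10.4, 10.5, 11.9, 11.9, 12.9, 13.1, 13.8, 14.1, 14.3, 15.4, 15.7, 15.9, 16.8, 17.5, 17.6, 18.1, 19.1.
Count below 11.2: L = 7; count equal: E = 0; n = 22.
Percentile rank = 100·(7 + 0.5·0)/22 = 100·7/22 = 31.82.

31.8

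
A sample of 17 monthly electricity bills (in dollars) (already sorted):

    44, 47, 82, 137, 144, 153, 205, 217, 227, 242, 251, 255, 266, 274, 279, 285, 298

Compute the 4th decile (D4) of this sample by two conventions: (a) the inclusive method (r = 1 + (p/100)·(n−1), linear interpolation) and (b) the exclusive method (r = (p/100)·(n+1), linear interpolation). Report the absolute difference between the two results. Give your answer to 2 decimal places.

2.40

n = 17.
(a) r = 7.4; between ranks 7 (205) and 8 (217): 209.8.
(b) r = 7.2; between ranks 7 (205) and 8 (217): 207.4.
|209.8 − 207.4| = 2.4.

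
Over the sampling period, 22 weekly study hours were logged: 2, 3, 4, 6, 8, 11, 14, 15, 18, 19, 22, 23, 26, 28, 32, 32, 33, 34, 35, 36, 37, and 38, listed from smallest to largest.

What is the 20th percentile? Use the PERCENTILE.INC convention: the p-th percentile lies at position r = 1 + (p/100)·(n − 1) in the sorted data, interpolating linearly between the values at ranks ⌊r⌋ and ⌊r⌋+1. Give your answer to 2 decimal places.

n = 22.
r = 1 + (20/100)·(22 − 1) = 1 + 4.2 = 5.2.
Rank 5 is 8 and rank 6 is 11.
Interpolate: 8 + 0.2·(11 − 8) = 8 + 0.2·3 = 8.6.

8.60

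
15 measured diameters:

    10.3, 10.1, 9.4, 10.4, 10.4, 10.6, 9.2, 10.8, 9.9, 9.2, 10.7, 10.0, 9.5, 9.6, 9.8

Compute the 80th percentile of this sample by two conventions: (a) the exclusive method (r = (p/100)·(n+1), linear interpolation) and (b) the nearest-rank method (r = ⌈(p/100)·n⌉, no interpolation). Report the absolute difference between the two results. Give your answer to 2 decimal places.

0.16

Sorted: 9.2, 9.2, 9.4, 9.5, 9.6, 9.8, 9.9, 10.0, 10.1, 10.3, 10.4, 10.4, 10.6, 10.7, 10.8.
n = 15.
(a) r = 12.8; between ranks 12 (10.4) and 13 (10.6): 10.56.
(b) the nearest-rank method: rank 12 → 10.4.
|10.56 − 10.4| = 0.16.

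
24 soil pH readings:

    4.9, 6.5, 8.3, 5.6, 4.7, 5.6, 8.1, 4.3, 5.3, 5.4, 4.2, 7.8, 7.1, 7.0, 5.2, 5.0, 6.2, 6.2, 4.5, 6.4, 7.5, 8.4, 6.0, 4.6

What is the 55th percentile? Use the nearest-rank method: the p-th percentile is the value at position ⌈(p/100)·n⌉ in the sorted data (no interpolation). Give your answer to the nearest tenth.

Sorted: 4.2, 4.3, 4.5, 4.6, 4.7, 4.9, 5.0, 5.2, 5.3, 5.4, 5.6, 5.6, 6.0, 6.2, 6.2, 6.4, 6.5, 7.0, 7.1, 7.5, 7.8, 8.1, 8.3, 8.4.
n = 24.
Position = ⌈55/100 · 24⌉ = ⌈13.2⌉ = 14.
The value at rank 14 is 6.2.

6.2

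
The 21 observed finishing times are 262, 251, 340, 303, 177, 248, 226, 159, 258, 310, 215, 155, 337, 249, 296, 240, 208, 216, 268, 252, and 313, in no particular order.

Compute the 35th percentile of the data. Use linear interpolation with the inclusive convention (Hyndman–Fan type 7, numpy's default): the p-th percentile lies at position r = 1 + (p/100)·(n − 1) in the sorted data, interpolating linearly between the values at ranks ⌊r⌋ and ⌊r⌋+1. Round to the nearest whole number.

Sorted: 155, 159, 177, 208, 215, 216, 226, 240, 248, 249, 251, 252, 258, 262, 268, 296, 303, 310, 313, 337, 340.
n = 21.
r = 1 + (35/100)·(21 − 1) = 1 + 7 = 8.
r is an integer, so P35 is the value at rank 8: 240.

240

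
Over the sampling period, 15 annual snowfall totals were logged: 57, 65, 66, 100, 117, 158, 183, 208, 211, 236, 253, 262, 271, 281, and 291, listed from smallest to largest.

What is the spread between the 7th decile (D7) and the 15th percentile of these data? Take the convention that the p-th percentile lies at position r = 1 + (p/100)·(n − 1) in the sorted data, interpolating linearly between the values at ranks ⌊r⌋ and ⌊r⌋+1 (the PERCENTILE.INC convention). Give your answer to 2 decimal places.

n = 15.
P15: r = 3.1; ranks 3–4 are 66, 100; interpolating gives 69.4.
P70: r = 10.8; ranks 10–11 are 236, 253; interpolating gives 249.6.
Difference: 249.6 − 69.4 = 180.2.

180.20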